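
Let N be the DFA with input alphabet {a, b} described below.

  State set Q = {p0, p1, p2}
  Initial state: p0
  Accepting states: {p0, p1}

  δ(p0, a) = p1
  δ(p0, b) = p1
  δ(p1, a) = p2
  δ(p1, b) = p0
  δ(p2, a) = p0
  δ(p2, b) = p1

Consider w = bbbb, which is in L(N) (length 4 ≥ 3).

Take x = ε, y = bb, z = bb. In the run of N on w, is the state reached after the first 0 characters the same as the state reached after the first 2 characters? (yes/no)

yes

State sequence: p0 -b-> p1 -b-> p0

After x (step 0): p0. After xy (step 2): p0.
They match, so y = bb drives N around a cycle from p0 back to itself; pumping y any number of times keeps N in p0 before reading z, and xyⁱz ∈ L(N) for every i ≥ 0.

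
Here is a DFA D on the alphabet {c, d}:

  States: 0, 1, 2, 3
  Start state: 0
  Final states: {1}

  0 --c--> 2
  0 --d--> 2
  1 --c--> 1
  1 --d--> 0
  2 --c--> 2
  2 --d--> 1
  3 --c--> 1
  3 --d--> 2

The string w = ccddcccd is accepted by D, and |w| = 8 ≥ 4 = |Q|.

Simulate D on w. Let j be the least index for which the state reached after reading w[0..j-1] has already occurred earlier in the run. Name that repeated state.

2

Run of D on w = c c d d c c c d:
  step 0: 0  (start)
  step 1: 2  (read c: 0→2)
  step 2: 2  (read c: 2→2)   ← first repeat (2 seen earlier)
  step 3: 1  (read d: 2→1)
  step 4: 0  (read d: 1→0)
  step 5: 2  (read c: 0→2)
  step 6: 2  (read c: 2→2)
  step 7: 2  (read c: 2→2)
  step 8: 1  (read d: 2→1)

The earliest repeat is at step j = 2: D is in 2, which it already visited at step i = 1.
Since D has 4 states, any run of length ≥ 4 visits 4+1 states, so by pigeonhole some state repeats within the first 4 steps — that repeat gives the pumpable loop.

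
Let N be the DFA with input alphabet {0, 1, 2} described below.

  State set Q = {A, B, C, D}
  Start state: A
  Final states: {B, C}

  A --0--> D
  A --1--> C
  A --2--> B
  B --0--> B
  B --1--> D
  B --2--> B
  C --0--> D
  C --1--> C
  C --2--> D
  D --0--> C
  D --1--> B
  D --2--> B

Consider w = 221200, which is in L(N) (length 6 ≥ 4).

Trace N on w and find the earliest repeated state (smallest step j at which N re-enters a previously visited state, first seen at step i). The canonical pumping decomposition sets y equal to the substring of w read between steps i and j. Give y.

State sequence: A -2-> B -2-> B -1-> D -2-> B -0-> B -0-> B
First repeat at step 2: B was already visited.

So i = 1, j = 2, giving x = w[0:1] = 2, y = w[1:2] = 2, z = w[2:6] = 1200.
Check: |xy| = 2 ≤ 4 and |y| = 1 ≥ 1. Reading y takes N from B back to B, so every xyⁱz is accepted.

2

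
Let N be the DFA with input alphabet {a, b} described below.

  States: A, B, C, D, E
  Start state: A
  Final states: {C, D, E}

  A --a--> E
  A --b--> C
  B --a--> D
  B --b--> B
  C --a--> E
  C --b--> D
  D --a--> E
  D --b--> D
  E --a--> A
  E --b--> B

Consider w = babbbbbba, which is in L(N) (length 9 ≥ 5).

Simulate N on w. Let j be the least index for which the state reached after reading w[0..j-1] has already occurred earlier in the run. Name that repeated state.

B

State sequence: A -b-> C -a-> E -b-> B -b-> B -b-> B -b-> B -b-> B -b-> B -a-> D
First repeat at step 4: B was already visited.

The earliest repeat is at step j = 4: N is in B, which it already visited at step i = 3.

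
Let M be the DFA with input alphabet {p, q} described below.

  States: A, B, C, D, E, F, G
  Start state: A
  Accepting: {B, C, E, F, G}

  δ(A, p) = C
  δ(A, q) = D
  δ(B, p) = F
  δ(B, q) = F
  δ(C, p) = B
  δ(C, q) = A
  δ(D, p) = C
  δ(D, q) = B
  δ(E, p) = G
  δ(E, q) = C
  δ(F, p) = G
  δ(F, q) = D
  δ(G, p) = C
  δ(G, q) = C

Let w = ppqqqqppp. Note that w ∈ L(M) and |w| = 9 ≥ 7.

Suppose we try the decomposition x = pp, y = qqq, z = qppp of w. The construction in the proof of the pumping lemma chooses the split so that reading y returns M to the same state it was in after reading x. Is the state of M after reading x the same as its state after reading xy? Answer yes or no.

yes

State sequence: A -p-> C -p-> B -q-> F -q-> D -q-> B

After x (step 2): B. After xy (step 5): B.
They match, so y = qqq drives M around a cycle from B back to itself; pumping y any number of times keeps M in B before reading z, and xyⁱz ∈ L(M) for every i ≥ 0.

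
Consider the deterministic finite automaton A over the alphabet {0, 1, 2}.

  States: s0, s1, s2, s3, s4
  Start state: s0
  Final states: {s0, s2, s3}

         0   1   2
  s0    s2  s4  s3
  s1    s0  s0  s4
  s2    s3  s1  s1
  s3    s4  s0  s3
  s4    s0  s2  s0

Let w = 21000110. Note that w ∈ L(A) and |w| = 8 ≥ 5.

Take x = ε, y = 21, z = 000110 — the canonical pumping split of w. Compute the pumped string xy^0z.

xy⁰z = xz = ε·000110 = 000110.
Reading y = 21 takes A from s0 back to s0, so after x the machine is still in s0, and z then leads to the accepting state s0. Hence 000110 ∈ L(A).

000110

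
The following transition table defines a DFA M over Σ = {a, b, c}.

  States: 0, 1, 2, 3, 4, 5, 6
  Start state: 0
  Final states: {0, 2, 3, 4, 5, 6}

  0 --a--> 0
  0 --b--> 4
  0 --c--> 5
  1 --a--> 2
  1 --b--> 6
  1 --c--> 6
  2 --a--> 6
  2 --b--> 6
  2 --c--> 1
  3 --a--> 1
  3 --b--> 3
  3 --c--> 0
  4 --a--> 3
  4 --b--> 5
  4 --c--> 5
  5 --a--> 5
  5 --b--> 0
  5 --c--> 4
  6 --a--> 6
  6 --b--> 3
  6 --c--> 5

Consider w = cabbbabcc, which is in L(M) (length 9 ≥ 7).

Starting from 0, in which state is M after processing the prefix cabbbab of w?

State sequence: 0 -c-> 5 -a-> 5 -b-> 0 -b-> 4 -b-> 5 -a-> 5 -b-> 0

After reading 7 characters, M is in state 0.
(This kind of state-tracing is the core of the pumping-lemma construction: with 7 states, pigeonhole forces a repeat within the first 7 steps.)

0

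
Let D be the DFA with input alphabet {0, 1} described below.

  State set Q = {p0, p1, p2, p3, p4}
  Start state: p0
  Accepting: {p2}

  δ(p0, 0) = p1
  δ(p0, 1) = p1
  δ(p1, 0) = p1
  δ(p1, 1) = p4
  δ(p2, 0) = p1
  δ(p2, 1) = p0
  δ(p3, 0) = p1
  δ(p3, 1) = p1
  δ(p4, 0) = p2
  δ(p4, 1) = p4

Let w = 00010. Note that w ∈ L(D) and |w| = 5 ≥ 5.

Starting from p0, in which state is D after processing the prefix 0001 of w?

Run of D on the first 4 characters of w = 0 0 0 1:
  step 0: p0  (start)
  step 1: p1  (read 0: p0→p1)
  step 2: p1  (read 0: p1→p1)
  step 3: p1  (read 0: p1→p1)
  step 4: p4  (read 1: p1→p4)

After reading 4 characters, D is in state p4.
(This kind of state-tracing is the core of the pumping-lemma construction: with 5 states, pigeonhole forces a repeat within the first 5 steps.)

p4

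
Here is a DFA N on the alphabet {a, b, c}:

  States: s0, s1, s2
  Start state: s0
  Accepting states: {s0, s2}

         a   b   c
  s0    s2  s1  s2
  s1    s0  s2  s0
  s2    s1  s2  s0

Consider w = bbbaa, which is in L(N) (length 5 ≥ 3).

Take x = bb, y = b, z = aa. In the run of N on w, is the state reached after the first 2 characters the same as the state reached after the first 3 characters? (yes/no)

yes

Run of N on the first 3 characters of w = b b b:
  step 0: s0  (start)
  step 1: s1  (read b: s0→s1)
  step 2: s2  (read b: s1→s2)
  step 3: s2  (read b: s2→s2)

After x (step 2): s2. After xy (step 3): s2.
They match, so y = b drives N around a cycle from s2 back to itself; pumping y any number of times keeps N in s2 before reading z, and xyⁱz ∈ L(N) for every i ≥ 0.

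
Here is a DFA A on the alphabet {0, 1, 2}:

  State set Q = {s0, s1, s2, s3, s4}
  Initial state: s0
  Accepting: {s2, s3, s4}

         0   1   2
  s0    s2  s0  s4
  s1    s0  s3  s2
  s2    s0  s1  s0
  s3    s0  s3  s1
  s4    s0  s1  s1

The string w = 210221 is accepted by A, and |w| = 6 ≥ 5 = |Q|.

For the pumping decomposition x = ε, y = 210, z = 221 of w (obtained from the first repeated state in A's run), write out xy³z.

xy^3z = ε·210·210·210·221 = 210210210221.
Reading y = 210 takes A from s0 back to s0, so after x·y·y·y the machine is still in s0, and z then leads to the accepting state s3. Hence 210210210221 ∈ L(A).

210210210221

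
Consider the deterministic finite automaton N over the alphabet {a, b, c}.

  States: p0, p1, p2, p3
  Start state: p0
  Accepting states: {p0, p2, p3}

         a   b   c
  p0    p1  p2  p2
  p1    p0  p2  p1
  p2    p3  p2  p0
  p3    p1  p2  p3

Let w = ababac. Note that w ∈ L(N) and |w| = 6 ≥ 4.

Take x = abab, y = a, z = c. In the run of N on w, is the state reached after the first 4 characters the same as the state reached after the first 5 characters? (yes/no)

Run of N on the first 5 characters of w = a b a b a:
  step 0: p0  (start)
  step 1: p1  (read a: p0→p1)
  step 2: p2  (read b: p1→p2)
  step 3: p3  (read a: p2→p3)
  step 4: p2  (read b: p3→p2)
  step 5: p3  (read a: p2→p3)

After x (step 4): p2. After xy (step 5): p3.
They differ (p2 ≠ p3), so y is not a cycle from the state after x; this split is not the one the pumping-lemma construction produces, and pumping y need not keep the string in L(N).

no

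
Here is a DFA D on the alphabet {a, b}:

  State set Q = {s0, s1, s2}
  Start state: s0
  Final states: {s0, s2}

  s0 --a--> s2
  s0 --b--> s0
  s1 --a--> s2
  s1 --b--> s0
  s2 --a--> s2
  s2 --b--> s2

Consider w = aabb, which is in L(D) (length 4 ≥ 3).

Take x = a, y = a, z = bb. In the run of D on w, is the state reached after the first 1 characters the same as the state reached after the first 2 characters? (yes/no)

State sequence: s0 -a-> s2 -a-> s2

After x (step 1): s2. After xy (step 2): s2.
They match, so y = a drives D around a cycle from s2 back to itself; pumping y any number of times keeps D in s2 before reading z, and xyⁱz ∈ L(D) for every i ≥ 0.

yes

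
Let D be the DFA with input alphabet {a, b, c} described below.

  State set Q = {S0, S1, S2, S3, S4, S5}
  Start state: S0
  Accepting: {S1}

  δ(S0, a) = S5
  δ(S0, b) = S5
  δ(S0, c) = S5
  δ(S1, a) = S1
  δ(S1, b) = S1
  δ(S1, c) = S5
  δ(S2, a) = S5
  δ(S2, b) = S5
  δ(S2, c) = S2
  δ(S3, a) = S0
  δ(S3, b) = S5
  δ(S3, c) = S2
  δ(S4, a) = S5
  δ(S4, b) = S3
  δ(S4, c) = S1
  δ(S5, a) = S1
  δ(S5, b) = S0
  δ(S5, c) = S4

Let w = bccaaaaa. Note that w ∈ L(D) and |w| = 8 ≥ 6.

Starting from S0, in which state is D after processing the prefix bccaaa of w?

S1

State sequence: S0 -b-> S5 -c-> S4 -c-> S1 -a-> S1 -a-> S1 -a-> S1

After reading 6 characters, D is in state S1.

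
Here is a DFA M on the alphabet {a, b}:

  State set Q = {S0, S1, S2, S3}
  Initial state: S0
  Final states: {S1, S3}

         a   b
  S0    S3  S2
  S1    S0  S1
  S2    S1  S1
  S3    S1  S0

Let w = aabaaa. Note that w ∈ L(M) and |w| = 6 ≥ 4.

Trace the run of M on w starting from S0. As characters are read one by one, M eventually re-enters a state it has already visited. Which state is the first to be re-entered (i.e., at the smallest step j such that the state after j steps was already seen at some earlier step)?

S1

State sequence: S0 -a-> S3 -a-> S1 -b-> S1 -a-> S0 -a-> S3 -a-> S1
First repeat at step 3: S1 was already visited.

The earliest repeat is at step j = 3: M is in S1, which it already visited at step i = 2.
With |Q| = 4, pigeonhole forces a state repeat no later than step 4; the substring read between the first and second visits to that state can be pumped.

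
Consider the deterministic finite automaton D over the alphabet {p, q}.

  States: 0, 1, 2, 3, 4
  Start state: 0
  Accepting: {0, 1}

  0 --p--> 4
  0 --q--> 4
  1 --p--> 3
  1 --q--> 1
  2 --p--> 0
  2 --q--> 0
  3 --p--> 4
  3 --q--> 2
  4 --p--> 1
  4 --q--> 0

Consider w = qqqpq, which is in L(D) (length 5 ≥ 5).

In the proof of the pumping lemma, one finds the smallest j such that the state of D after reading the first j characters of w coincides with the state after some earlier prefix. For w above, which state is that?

0

State sequence: 0 -q-> 4 -q-> 0 -q-> 4 -p-> 1 -q-> 1
First repeat at step 2: 0 was already visited.

The earliest repeat is at step j = 2: D is in 0, which it already visited at step i = 0.
With |Q| = 5, pigeonhole forces a state repeat no later than step 5; the substring read between the first and second visits to that state can be pumped.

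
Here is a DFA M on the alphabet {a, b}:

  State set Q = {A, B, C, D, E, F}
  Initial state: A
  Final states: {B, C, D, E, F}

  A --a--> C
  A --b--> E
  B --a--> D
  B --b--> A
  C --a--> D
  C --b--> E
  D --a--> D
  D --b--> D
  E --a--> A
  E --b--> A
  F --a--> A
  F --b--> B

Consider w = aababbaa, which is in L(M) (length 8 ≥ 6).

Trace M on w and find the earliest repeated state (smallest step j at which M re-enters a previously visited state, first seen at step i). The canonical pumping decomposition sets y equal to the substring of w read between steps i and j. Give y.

Run of M on w = a a b a b b a a:
  step 0: A  (start)
  step 1: C  (read a: A→C)
  step 2: D  (read a: C→D)
  step 3: D  (read b: D→D)   ← first repeat (D seen earlier)
  step 4: D  (read a: D→D)
  step 5: D  (read b: D→D)
  step 6: D  (read b: D→D)
  step 7: D  (read a: D→D)
  step 8: D  (read a: D→D)

So i = 2, j = 3, giving x = w[0:2] = aa, y = w[2:3] = b, z = w[3:8] = abbaa.
Check: |xy| = 3 ≤ 6 and |y| = 1 ≥ 1. Reading y takes M from D back to D, so every xyⁱz is accepted.

b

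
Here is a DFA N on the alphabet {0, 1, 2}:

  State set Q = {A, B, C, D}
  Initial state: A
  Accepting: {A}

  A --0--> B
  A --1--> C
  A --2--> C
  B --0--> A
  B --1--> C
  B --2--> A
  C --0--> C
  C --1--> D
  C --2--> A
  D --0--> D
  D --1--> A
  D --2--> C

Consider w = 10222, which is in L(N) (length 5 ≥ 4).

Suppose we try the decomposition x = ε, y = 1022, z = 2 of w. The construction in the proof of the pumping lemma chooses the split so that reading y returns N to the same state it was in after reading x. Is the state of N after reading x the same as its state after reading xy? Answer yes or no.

Run of N on the first 4 characters of w = 1 0 2 2:
  step 0: A  (start)
  step 1: C  (read 1: A→C)
  step 2: C  (read 0: C→C)
  step 3: A  (read 2: C→A)
  step 4: C  (read 2: A→C)

After x (step 0): A. After xy (step 4): C.
They differ (A ≠ C), so y is not a cycle from the state after x; this split is not the one the pumping-lemma construction produces, and pumping y need not keep the string in L(N).

no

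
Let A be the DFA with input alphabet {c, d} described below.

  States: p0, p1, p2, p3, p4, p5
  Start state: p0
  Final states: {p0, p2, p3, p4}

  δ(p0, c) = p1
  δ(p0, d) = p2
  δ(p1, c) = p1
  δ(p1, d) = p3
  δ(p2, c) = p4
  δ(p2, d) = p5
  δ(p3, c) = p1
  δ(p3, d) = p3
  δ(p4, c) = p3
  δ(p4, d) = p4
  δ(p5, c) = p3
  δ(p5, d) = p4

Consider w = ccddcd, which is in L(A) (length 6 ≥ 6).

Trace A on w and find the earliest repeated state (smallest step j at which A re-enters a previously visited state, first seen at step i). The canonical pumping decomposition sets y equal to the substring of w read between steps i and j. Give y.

c

State sequence: p0 -c-> p1 -c-> p1 -d-> p3 -d-> p3 -c-> p1 -d-> p3
First repeat at step 2: p1 was already visited.

So i = 1, j = 2, giving x = w[0:1] = c, y = w[1:2] = c, z = w[2:6] = ddcd.
Check: |xy| = 2 ≤ 6 and |y| = 1 ≥ 1. Reading y takes A from p1 back to p1, so every xyⁱz is accepted.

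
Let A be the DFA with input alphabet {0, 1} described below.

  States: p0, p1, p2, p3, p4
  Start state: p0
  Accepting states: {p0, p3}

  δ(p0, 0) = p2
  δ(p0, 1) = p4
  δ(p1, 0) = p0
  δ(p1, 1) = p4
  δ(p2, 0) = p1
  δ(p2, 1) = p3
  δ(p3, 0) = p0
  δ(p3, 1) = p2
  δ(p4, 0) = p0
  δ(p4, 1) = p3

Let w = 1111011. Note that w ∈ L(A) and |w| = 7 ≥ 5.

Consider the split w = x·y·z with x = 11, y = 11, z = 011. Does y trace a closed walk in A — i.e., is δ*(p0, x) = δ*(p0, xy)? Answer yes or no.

yes

Run of A on the first 4 characters of w = 1 1 1 1:
  step 0: p0  (start)
  step 1: p4  (read 1: p0→p4)
  step 2: p3  (read 1: p4→p3)
  step 3: p2  (read 1: p3→p2)
  step 4: p3  (read 1: p2→p3)

After x (step 2): p3. After xy (step 4): p3.
They match, so y = 11 drives A around a cycle from p3 back to itself; pumping y any number of times keeps A in p3 before reading z, and xyⁱz ∈ L(A) for every i ≥ 0.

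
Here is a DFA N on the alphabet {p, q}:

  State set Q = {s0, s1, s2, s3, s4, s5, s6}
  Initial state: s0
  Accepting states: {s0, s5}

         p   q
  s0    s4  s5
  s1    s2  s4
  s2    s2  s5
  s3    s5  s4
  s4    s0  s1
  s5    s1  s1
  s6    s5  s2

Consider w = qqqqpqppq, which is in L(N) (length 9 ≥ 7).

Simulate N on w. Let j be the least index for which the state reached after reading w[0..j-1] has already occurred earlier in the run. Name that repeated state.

s1

State sequence: s0 -q-> s5 -q-> s1 -q-> s4 -q-> s1 -p-> s2 -q-> s5 -p-> s1 -p-> s2 -q-> s5
First repeat at step 4: s1 was already visited.

The earliest repeat is at step j = 4: N is in s1, which it already visited at step i = 2.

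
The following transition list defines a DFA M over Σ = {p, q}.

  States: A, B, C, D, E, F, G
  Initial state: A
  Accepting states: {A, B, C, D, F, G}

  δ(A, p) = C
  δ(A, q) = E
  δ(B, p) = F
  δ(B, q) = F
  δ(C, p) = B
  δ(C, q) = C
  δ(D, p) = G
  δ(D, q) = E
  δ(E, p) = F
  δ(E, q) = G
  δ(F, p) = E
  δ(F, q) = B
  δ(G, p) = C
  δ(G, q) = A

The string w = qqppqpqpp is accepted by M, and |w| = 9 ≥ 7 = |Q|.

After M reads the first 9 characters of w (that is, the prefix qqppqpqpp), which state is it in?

B

Run of M on the first 9 characters of w = q q p p q p q p p:
  step 0: A  (start)
  step 1: E  (read q: A→E)
  step 2: G  (read q: E→G)
  step 3: C  (read p: G→C)
  step 4: B  (read p: C→B)
  step 5: F  (read q: B→F)
  step 6: E  (read p: F→E)
  step 7: G  (read q: E→G)
  step 8: C  (read p: G→C)
  step 9: B  (read p: C→B)

After reading 9 characters, M is in state B.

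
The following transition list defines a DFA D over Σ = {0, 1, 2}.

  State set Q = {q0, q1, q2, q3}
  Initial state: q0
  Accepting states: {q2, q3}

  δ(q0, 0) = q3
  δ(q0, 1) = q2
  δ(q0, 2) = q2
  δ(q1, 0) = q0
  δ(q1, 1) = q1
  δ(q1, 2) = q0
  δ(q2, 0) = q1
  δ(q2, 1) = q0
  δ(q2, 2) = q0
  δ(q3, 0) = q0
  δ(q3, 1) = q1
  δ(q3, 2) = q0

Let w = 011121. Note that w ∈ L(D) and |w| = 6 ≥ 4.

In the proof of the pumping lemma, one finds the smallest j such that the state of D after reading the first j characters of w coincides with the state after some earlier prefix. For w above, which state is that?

q1

State sequence: q0 -0-> q3 -1-> q1 -1-> q1 -1-> q1 -2-> q0 -1-> q2
First repeat at step 3: q1 was already visited.

The earliest repeat is at step j = 3: D is in q1, which it already visited at step i = 2.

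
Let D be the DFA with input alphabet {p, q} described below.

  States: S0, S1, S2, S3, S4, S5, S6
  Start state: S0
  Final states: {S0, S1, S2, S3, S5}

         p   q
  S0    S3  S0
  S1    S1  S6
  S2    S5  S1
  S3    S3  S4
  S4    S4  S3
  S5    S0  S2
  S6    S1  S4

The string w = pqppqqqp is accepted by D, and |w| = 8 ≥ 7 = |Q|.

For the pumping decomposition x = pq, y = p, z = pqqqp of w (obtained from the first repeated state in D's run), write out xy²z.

pqpppqqqp

xy^2z = pq·p·p·pqqqp = pqpppqqqp.
Reading y = p takes D from S4 back to S4, so after x·y·y the machine is still in S4, and z then leads to the accepting state S3. Hence pqpppqqqp ∈ L(D).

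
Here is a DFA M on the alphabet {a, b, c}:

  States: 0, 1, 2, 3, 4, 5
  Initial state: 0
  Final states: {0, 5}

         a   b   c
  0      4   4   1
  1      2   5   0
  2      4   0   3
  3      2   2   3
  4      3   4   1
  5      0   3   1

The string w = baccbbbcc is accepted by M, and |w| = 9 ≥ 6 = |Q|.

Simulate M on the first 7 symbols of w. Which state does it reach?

Run of M on the first 7 characters of w = b a c c b b b:
  step 0: 0  (start)
  step 1: 4  (read b: 0→4)
  step 2: 3  (read a: 4→3)
  step 3: 3  (read c: 3→3)
  step 4: 3  (read c: 3→3)
  step 5: 2  (read b: 3→2)
  step 6: 0  (read b: 2→0)
  step 7: 4  (read b: 0→4)

After reading 7 characters, M is in state 4.

4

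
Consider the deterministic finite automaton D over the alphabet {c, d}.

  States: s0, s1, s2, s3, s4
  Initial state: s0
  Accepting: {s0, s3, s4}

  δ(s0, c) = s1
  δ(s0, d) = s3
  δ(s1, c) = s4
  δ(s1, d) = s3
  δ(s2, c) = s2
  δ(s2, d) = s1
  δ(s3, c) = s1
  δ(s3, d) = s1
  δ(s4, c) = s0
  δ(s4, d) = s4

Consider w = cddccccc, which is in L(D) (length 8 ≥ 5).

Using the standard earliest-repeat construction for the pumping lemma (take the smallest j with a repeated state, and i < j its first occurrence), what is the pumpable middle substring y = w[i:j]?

State sequence: s0 -c-> s1 -d-> s3 -d-> s1 -c-> s4 -c-> s0 -c-> s1 -c-> s4 -c-> s0
First repeat at step 3: s1 was already visited.

So i = 1, j = 3, giving x = w[0:1] = c, y = w[1:3] = dd, z = w[3:8] = ccccc.
Check: |xy| = 3 ≤ 5 and |y| = 2 ≥ 1. Reading y takes D from s1 back to s1, so every xyⁱz is accepted.
Pumping length from the standard proof: p = 5 (the number of states). The repeated state found above gives |xy| = j ≤ 5 and |y| = j − i ≥ 1.

dd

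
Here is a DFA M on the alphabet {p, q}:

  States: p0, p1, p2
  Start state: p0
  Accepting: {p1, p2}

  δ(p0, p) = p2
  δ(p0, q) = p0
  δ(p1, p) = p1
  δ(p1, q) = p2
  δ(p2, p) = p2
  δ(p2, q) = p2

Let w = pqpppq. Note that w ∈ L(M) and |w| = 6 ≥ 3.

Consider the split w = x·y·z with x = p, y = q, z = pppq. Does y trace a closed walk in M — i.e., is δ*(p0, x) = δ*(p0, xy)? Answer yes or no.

Run of M on the first 2 characters of w = p q:
  step 0: p0  (start)
  step 1: p2  (read p: p0→p2)
  step 2: p2  (read q: p2→p2)

After x (step 1): p2. After xy (step 2): p2.
They match, so y = q drives M around a cycle from p2 back to itself; pumping y any number of times keeps M in p2 before reading z, and xyⁱz ∈ L(M) for every i ≥ 0.

yes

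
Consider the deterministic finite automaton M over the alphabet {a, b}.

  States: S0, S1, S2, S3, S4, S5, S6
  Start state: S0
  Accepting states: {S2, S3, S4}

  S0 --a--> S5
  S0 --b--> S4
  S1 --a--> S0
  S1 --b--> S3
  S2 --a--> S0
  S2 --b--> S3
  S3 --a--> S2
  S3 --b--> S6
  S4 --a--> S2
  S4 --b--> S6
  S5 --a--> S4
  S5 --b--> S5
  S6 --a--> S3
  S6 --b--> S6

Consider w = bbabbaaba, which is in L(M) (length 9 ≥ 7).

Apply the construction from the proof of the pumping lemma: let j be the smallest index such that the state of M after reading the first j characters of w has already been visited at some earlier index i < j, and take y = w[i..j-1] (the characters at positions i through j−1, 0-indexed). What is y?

State sequence: S0 -b-> S4 -b-> S6 -a-> S3 -b-> S6 -b-> S6 -a-> S3 -a-> S2 -b-> S3 -a-> S2
First repeat at step 4: S6 was already visited.

So i = 2, j = 4, giving x = w[0:2] = bb, y = w[2:4] = ab, z = w[4:9] = baaba.
Check: |xy| = 4 ≤ 7 and |y| = 2 ≥ 1. Reading y takes M from S6 back to S6, so every xyⁱz is accepted.

ab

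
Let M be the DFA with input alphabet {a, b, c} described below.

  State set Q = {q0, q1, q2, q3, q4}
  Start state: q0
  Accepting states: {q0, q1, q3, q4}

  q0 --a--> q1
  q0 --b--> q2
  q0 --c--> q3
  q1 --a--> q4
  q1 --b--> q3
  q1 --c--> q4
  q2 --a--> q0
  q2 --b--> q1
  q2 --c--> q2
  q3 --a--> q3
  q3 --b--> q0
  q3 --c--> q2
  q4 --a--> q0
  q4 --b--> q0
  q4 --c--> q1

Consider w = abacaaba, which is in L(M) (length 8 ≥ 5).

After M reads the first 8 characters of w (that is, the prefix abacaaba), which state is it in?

q3

State sequence: q0 -a-> q1 -b-> q3 -a-> q3 -c-> q2 -a-> q0 -a-> q1 -b-> q3 -a-> q3

After reading 8 characters, M is in state q3.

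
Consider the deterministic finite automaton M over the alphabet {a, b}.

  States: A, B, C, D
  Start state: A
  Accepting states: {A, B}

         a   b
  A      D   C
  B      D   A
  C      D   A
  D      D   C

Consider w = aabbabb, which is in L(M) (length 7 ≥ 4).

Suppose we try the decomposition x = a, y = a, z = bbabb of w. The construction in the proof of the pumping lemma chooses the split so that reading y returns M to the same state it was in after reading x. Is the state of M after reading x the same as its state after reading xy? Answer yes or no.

yes

State sequence: A -a-> D -a-> D

After x (step 1): D. After xy (step 2): D.
They match, so y = a drives M around a cycle from D back to itself; pumping y any number of times keeps M in D before reading z, and xyⁱz ∈ L(M) for every i ≥ 0.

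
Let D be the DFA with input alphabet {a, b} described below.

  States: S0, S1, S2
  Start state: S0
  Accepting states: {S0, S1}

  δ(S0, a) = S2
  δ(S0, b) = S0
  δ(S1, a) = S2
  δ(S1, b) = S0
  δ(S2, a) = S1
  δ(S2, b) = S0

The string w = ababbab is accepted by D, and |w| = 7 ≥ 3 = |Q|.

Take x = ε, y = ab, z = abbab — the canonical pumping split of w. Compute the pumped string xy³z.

ababababbab

xy^3z = ε·ab·ab·ab·abbab = ababababbab.
Reading y = ab takes D from S0 back to S0, so after x·y·y·y the machine is still in S0, and z then leads to the accepting state S0. Hence ababababbab ∈ L(D).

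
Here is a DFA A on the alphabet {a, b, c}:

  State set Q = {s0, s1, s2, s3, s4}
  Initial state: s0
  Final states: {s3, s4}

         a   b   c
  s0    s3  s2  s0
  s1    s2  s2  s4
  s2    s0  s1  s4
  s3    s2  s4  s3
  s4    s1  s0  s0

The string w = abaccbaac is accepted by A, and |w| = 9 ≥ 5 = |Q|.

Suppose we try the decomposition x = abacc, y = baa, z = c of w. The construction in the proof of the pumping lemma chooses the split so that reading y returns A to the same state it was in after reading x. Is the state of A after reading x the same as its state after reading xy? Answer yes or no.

no

Run of A on the first 8 characters of w = a b a c c b a a:
  step 0: s0  (start)
  step 1: s3  (read a: s0→s3)
  step 2: s4  (read b: s3→s4)
  step 3: s1  (read a: s4→s1)
  step 4: s4  (read c: s1→s4)
  step 5: s0  (read c: s4→s0)
  step 6: s2  (read b: s0→s2)
  step 7: s0  (read a: s2→s0)
  step 8: s3  (read a: s0→s3)

After x (step 5): s0. After xy (step 8): s3.
They differ (s0 ≠ s3), so y is not a cycle from the state after x; this split is not the one the pumping-lemma construction produces, and pumping y need not keep the string in L(A).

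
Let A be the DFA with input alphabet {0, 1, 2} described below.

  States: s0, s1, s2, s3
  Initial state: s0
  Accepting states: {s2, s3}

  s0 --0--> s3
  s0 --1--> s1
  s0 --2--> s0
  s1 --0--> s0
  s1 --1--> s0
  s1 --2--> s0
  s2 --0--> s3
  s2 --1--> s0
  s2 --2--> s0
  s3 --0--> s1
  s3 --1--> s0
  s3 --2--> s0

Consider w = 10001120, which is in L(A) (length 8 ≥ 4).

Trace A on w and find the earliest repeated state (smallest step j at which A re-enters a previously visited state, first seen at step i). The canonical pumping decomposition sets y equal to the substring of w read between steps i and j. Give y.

10

Run of A on w = 1 0 0 0 1 1 2 0:
  step 0: s0  (start)
  step 1: s1  (read 1: s0→s1)
  step 2: s0  (read 0: s1→s0)   ← first repeat (s0 seen earlier)
  step 3: s3  (read 0: s0→s3)
  step 4: s1  (read 0: s3→s1)
  step 5: s0  (read 1: s1→s0)
  step 6: s1  (read 1: s0→s1)
  step 7: s0  (read 2: s1→s0)
  step 8: s3  (read 0: s0→s3)

So i = 0, j = 2, giving x = w[0:0] = ε, y = w[0:2] = 10, z = w[2:8] = 001120.
Check: |xy| = 2 ≤ 4 and |y| = 2 ≥ 1. Reading y takes A from s0 back to s0, so every xyⁱz is accepted.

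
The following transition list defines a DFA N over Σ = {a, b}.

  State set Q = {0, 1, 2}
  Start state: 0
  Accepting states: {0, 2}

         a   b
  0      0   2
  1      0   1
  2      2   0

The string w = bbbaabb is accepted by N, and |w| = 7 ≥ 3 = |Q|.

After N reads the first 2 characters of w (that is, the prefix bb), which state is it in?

0

State sequence: 0 -b-> 2 -b-> 0

After reading 2 characters, N is in state 0.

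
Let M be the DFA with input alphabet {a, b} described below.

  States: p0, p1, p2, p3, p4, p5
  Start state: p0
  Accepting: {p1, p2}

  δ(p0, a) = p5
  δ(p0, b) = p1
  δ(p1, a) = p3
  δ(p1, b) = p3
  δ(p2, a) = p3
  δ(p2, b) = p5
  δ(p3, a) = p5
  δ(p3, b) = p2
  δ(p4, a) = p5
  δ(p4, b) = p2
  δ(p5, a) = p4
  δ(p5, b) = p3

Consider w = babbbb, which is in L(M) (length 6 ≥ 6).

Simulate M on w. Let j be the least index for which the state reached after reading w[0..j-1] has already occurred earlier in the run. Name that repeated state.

p3

Run of M on w = b a b b b b:
  step 0: p0  (start)
  step 1: p1  (read b: p0→p1)
  step 2: p3  (read a: p1→p3)
  step 3: p2  (read b: p3→p2)
  step 4: p5  (read b: p2→p5)
  step 5: p3  (read b: p5→p3)   ← first repeat (p3 seen earlier)
  step 6: p2  (read b: p3→p2)

The earliest repeat is at step j = 5: M is in p3, which it already visited at step i = 2.
The DFA has 6 states, so the proof of the pumping lemma guarantees a repeated state among the first 6+1 visited; the segment between the two visits is the pumpable y.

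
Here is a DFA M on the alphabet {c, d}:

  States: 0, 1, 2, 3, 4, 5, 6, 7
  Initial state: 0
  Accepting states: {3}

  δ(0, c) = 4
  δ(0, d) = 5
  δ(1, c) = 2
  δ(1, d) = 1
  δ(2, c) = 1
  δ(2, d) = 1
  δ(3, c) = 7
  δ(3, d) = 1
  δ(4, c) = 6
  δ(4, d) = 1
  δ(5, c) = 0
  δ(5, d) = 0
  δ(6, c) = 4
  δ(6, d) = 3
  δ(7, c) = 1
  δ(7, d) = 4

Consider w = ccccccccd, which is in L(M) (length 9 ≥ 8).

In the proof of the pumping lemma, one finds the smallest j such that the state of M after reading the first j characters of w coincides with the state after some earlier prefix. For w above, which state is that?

Run of M on w = c c c c c c c c d:
  step 0: 0  (start)
  step 1: 4  (read c: 0→4)
  step 2: 6  (read c: 4→6)
  step 3: 4  (read c: 6→4)   ← first repeat (4 seen earlier)
  step 4: 6  (read c: 4→6)
  step 5: 4  (read c: 6→4)
  step 6: 6  (read c: 4→6)
  step 7: 4  (read c: 6→4)
  step 8: 6  (read c: 4→6)
  step 9: 3  (read d: 6→3)

The earliest repeat is at step j = 3: M is in 4, which it already visited at step i = 1.
Pumping length from the standard proof: p = 8 (the number of states). The repeated state found above gives |xy| = j ≤ 8 and |y| = j − i ≥ 1.

4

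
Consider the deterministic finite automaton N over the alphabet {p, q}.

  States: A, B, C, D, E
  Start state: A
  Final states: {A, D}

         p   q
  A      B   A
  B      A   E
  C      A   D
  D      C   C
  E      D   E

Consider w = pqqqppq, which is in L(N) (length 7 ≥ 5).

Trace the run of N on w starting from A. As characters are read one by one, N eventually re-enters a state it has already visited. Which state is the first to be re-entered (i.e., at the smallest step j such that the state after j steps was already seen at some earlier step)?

State sequence: A -p-> B -q-> E -q-> E -q-> E -p-> D -p-> C -q-> D
First repeat at step 3: E was already visited.

The earliest repeat is at step j = 3: N is in E, which it already visited at step i = 2.

E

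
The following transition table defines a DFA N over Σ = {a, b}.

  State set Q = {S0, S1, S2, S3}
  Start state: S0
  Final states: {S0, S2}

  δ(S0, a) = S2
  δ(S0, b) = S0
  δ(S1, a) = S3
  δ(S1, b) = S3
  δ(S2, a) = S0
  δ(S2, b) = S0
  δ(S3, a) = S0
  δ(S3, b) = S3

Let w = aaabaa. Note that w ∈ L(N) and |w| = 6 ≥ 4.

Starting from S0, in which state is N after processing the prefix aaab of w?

Run of N on the first 4 characters of w = a a a b:
  step 0: S0  (start)
  step 1: S2  (read a: S0→S2)
  step 2: S0  (read a: S2→S0)
  step 3: S2  (read a: S0→S2)
  step 4: S0  (read b: S2→S0)

After reading 4 characters, N is in state S0.

S0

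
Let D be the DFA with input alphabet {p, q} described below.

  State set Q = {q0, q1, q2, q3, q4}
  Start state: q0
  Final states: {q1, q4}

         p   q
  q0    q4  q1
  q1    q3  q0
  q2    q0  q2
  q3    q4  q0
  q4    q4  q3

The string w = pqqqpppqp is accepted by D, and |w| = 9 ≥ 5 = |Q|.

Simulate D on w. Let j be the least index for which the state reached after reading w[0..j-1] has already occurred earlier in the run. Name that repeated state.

State sequence: q0 -p-> q4 -q-> q3 -q-> q0 -q-> q1 -p-> q3 -p-> q4 -p-> q4 -q-> q3 -p-> q4
First repeat at step 3: q0 was already visited.

The earliest repeat is at step j = 3: D is in q0, which it already visited at step i = 0.
The DFA has 5 states, so the proof of the pumping lemma guarantees a repeated state among the first 5+1 visited; the segment between the two visits is the pumpable y.

q0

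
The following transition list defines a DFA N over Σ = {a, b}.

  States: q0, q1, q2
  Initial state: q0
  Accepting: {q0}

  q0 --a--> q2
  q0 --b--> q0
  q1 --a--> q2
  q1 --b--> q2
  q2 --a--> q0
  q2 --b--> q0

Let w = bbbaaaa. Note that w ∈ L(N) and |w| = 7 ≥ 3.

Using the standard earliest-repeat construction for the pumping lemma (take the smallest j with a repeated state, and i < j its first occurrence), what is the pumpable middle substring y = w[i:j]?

b

State sequence: q0 -b-> q0 -b-> q0 -b-> q0 -a-> q2 -a-> q0 -a-> q2 -a-> q0
First repeat at step 1: q0 was already visited.

So i = 0, j = 1, giving x = w[0:0] = ε, y = w[0:1] = b, z = w[1:7] = bbaaaa.
Check: |xy| = 1 ≤ 3 and |y| = 1 ≥ 1. Reading y takes N from q0 back to q0, so every xyⁱz is accepted.
Since N has 3 states, any run of length ≥ 3 visits 3+1 states, so by pigeonhole some state repeats within the first 3 steps — that repeat gives the pumpable loop.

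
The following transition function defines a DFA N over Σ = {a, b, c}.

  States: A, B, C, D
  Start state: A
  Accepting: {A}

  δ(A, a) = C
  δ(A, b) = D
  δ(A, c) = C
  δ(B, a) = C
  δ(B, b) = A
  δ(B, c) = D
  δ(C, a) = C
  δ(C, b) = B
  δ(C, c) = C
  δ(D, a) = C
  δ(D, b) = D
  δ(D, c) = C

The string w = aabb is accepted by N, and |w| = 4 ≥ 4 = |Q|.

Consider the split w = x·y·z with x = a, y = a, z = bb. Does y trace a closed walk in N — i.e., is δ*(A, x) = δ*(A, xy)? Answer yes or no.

State sequence: A -a-> C -a-> C

After x (step 1): C. After xy (step 2): C.
They match, so y = a drives N around a cycle from C back to itself; pumping y any number of times keeps N in C before reading z, and xyⁱz ∈ L(N) for every i ≥ 0.

yes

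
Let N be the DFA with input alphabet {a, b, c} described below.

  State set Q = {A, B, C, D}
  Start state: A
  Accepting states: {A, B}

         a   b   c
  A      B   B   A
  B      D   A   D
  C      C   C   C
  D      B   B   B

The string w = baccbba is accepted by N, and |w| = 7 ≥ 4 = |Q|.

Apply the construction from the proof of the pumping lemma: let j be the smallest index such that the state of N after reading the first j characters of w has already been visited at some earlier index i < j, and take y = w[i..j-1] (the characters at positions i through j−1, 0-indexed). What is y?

ac

State sequence: A -b-> B -a-> D -c-> B -c-> D -b-> B -b-> A -a-> B
First repeat at step 3: B was already visited.

So i = 1, j = 3, giving x = w[0:1] = b, y = w[1:3] = ac, z = w[3:7] = cbba.
Check: |xy| = 3 ≤ 4 and |y| = 2 ≥ 1. Reading y takes N from B back to B, so every xyⁱz is accepted.
Since N has 4 states, any run of length ≥ 4 visits 4+1 states, so by pigeonhole some state repeats within the first 4 steps — that repeat gives the pumpable loop.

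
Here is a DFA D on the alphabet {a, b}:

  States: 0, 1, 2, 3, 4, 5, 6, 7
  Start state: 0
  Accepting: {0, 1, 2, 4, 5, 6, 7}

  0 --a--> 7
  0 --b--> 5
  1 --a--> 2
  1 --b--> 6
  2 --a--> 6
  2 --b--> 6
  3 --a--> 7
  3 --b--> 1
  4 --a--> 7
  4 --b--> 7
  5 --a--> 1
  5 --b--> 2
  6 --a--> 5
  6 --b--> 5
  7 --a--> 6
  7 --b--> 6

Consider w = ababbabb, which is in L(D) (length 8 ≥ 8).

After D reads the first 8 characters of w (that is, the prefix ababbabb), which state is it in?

State sequence: 0 -a-> 7 -b-> 6 -a-> 5 -b-> 2 -b-> 6 -a-> 5 -b-> 2 -b-> 6

After reading 8 characters, D is in state 6.

6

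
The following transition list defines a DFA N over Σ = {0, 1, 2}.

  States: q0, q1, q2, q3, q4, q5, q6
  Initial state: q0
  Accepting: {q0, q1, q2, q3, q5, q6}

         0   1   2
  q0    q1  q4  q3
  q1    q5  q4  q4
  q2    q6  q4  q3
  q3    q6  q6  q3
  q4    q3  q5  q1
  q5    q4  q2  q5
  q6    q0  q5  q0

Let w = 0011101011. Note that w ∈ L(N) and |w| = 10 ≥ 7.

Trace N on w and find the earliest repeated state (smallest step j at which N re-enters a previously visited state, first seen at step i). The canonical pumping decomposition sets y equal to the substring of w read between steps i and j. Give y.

111

State sequence: q0 -0-> q1 -0-> q5 -1-> q2 -1-> q4 -1-> q5 -0-> q4 -1-> q5 -0-> q4 -1-> q5 -1-> q2
First repeat at step 5: q5 was already visited.

So i = 2, j = 5, giving x = w[0:2] = 00, y = w[2:5] = 111, z = w[5:10] = 01011.
Check: |xy| = 5 ≤ 7 and |y| = 3 ≥ 1. Reading y takes N from q5 back to q5, so every xyⁱz is accepted.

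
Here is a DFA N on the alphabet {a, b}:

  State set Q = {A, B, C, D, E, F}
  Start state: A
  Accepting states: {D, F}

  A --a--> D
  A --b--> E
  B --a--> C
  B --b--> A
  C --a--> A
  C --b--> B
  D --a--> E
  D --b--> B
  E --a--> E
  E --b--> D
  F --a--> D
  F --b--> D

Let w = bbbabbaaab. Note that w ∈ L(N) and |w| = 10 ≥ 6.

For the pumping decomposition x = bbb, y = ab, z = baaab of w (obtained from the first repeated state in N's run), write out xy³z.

xy^3z = bbb·ab·ab·ab·baaab = bbbabababbaaab.
Reading y = ab takes N from B back to B, so after x·y·y·y the machine is still in B, and z then leads to the accepting state D. Hence bbbabababbaaab ∈ L(N).

bbbabababbaaab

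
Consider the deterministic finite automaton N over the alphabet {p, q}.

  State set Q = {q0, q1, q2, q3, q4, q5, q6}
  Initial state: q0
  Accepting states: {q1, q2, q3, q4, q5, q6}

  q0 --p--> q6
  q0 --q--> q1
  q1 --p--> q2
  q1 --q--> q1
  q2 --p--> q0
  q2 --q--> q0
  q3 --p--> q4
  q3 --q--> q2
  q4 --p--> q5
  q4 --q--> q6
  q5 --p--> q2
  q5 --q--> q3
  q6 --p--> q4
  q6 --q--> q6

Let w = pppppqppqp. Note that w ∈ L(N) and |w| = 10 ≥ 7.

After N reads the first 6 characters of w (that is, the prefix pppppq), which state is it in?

q1

State sequence: q0 -p-> q6 -p-> q4 -p-> q5 -p-> q2 -p-> q0 -q-> q1

After reading 6 characters, N is in state q1.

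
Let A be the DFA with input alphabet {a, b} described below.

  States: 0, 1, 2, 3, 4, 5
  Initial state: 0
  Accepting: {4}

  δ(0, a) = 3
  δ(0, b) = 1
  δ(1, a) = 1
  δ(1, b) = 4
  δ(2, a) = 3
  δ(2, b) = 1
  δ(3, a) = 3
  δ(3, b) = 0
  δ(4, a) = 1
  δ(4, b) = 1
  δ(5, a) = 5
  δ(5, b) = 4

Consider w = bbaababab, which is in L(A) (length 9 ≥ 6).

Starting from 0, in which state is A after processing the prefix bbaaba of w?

1

Run of A on the first 6 characters of w = b b a a b a:
  step 0: 0  (start)
  step 1: 1  (read b: 0→1)
  step 2: 4  (read b: 1→4)
  step 3: 1  (read a: 4→1)
  step 4: 1  (read a: 1→1)
  step 5: 4  (read b: 1→4)
  step 6: 1  (read a: 4→1)

After reading 6 characters, A is in state 1.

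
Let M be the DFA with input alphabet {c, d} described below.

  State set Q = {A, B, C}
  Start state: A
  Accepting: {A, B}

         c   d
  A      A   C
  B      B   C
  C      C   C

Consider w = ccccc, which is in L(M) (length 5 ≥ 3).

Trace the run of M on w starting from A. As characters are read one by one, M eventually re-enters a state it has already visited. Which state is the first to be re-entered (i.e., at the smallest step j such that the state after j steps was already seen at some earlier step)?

State sequence: A -c-> A -c-> A -c-> A -c-> A -c-> A
First repeat at step 1: A was already visited.

The earliest repeat is at step j = 1: M is in A, which it already visited at step i = 0.

A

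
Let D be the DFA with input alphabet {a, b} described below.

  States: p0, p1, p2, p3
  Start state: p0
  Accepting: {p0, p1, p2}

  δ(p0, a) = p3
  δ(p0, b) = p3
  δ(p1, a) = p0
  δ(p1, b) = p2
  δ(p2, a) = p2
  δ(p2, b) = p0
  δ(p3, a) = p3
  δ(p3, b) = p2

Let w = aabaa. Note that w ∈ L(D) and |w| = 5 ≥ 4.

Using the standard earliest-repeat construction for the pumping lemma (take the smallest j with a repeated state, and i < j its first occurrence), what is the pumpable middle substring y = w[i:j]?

Run of D on w = a a b a a:
  step 0: p0  (start)
  step 1: p3  (read a: p0→p3)
  step 2: p3  (read a: p3→p3)   ← first repeat (p3 seen earlier)
  step 3: p2  (read b: p3→p2)
  step 4: p2  (read a: p2→p2)
  step 5: p2  (read a: p2→p2)

So i = 1, j = 2, giving x = w[0:1] = a, y = w[1:2] = a, z = w[2:5] = baa.
Check: |xy| = 2 ≤ 4 and |y| = 1 ≥ 1. Reading y takes D from p3 back to p3, so every xyⁱz is accepted.

a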